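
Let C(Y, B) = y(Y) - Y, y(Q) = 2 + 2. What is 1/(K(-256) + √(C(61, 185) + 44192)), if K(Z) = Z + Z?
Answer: -512/218009 - √44135/218009 ≈ -0.0033122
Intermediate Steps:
y(Q) = 4
K(Z) = 2*Z
C(Y, B) = 4 - Y
1/(K(-256) + √(C(61, 185) + 44192)) = 1/(2*(-256) + √((4 - 1*61) + 44192)) = 1/(-512 + √((4 - 61) + 44192)) = 1/(-512 + √(-57 + 44192)) = 1/(-512 + √44135)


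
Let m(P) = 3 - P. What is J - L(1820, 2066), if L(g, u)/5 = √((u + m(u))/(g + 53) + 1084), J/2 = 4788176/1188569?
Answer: 9576352/1188569 - 5*√3802817455/1873 ≈ -156.56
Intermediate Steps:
J = 9576352/1188569 (J = 2*(4788176/1188569) = 9576352/1188569 ≈ 8.0570)
L(g, u) = 5*√(1084 + 3/(53 + g)) (L(g, u) = 5*√((u + (3 - u))/(g + 53) + 1084) = 5*√(3/(53 + g) + 1084) = 5*√(1084 + 3/(53 + g)))
J - L(1820, 2066) = 9576352/1188569 - 5*√((57455 + 1084*1820)/(53 + 1820)) = 9576352/1188569 - 5*√((57455 + 1972880)/1873) = 9576352/1188569 - 5*√((1/1873)*2030335) = 9576352/1188569 - 5*√(2030335/1873) = 9576352/1188569 - 5*√3802817455/1873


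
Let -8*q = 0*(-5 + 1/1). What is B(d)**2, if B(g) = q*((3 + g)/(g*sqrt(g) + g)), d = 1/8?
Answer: 0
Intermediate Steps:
q = 0 (q = -0*(-5 + 1/1) = -0*(-5 + 1) = -0*(-4) = -1/8*0 = 0)
d = 1/8 ≈ 0.12500
B(g) = 0 (B(g) = 0*((3 + g)/(g*sqrt(g) + g)) = 0*((3 + g)/(g**(3/2) + g)) = 0*((3 + g)/(g + g**(3/2))) = 0)
B(d)**2 = 0**2 = 0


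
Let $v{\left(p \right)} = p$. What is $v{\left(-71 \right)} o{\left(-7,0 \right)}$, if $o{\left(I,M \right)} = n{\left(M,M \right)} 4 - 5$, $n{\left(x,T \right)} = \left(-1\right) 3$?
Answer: $1207$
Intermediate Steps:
$n{\left(x,T \right)} = -3$
$o{\left(I,M \right)} = -17$ ($o{\left(I,M \right)} = \left(-3\right) 4 - 5 = -12 - 5 = -17$)
$v{\left(-71 \right)} o{\left(-7,0 \right)} = \left(-71\right) \left(-17\right) = 1207$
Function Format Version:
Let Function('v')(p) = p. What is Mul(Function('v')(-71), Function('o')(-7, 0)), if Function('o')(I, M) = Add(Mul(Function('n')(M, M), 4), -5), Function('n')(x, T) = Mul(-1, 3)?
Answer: 1207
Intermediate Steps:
Function('n')(x, T) = -3
Function('o')(I, M) = -17 (Function('o')(I, M) = Add(Mul(-3, 4), -5) = Add(-12, -5) = -17)
Mul(Function('v')(-71), Function('o')(-7, 0)) = Mul(-71, -17) = 1207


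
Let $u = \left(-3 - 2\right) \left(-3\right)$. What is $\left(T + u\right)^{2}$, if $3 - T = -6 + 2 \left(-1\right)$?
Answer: $676$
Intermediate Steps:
$u = 15$ ($u = \left(-5\right) \left(-3\right) = 15$)
$T = 11$ ($T = 3 - \left(-6 + 2 \left(-1\right)\right) = 3 - \left(-6 - 2\right) = 3 - -8 = 3 + 8 = 11$)
$\left(T + u\right)^{2} = \left(11 + 15\right)^{2} = 26^{2} = 676$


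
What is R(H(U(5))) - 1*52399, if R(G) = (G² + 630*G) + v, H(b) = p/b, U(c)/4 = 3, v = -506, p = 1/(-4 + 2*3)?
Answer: -30458159/576 ≈ -52879.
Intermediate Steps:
p = ½ (p = 1/(-4 + 6) = 1/2 = ½ ≈ 0.50000)
U(c) = 12 (U(c) = 4*3 = 12)
H(b) = 1/(2*b)
R(G) = -506 + G² + 630*G (R(G) = (G² + 630*G) - 506 = -506 + G² + 630*G)
R(H(U(5))) - 1*52399 = (-506 + ((½)/12)² + 630*((½)/12)) - 1*52399 = (-506 + ((½)*(1/12))² + 630*((½)*(1/12))) - 52399 = (-506 + (1/24)² + 630*(1/24)) - 52399 = (-506 + 1/576 + 105/4) - 52399 = -276335/576 - 52399 = -30458159/576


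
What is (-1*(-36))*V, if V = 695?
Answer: 25020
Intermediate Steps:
(-1*(-36))*V = -1*(-36)*695 = 36*695 = 25020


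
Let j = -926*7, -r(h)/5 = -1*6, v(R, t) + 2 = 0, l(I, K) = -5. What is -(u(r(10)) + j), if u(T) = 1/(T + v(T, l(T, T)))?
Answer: 181495/28 ≈ 6482.0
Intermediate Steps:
v(R, t) = -2 (v(R, t) = -2 + 0 = -2)
r(h) = 30 (r(h) = -(-5)*6 = -5*(-6) = 30)
u(T) = 1/(-2 + T) (u(T) = 1/(T - 2) = 1/(-2 + T))
j = -6482
-(u(r(10)) + j) = -(1/(-2 + 30) - 6482) = -(1/28 - 6482) = -1*(-181495/28) = 181495/28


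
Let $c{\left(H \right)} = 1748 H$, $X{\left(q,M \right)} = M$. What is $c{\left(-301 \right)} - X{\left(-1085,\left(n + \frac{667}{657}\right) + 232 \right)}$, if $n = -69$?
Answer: $- \frac{345786994}{657} \approx -5.2631 \cdot 10^{5}$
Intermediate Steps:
$c{\left(-301 \right)} - X{\left(-1085,\left(n + \frac{667}{657}\right) + 232 \right)} = 1748 \left(-301\right) - \left(\left(-69 + \frac{667}{657}\right) + 232\right) = -526148 - \left(\left(-69 + 667 \cdot \frac{1}{657}\right) + 232\right) = -526148 - \left(\left(-69 + \frac{667}{657}\right) + 232\right) = -526148 - \left(- \frac{44666}{657} + 232\right) = -526148 - \frac{107758}{657} = - \frac{345786994}{657}$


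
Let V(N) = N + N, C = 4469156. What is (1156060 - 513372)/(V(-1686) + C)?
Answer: 80336/558223 ≈ 0.14391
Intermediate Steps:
V(N) = 2*N
(1156060 - 513372)/(V(-1686) + C) = (1156060 - 513372)/(2*(-1686) + 4469156) = 642688/(-3372 + 4469156) = 642688/4465784 = 642688*(1/4465784) = 80336/558223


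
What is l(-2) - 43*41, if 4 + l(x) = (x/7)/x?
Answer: -12368/7 ≈ -1766.9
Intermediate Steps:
l(x) = -27/7 (l(x) = -4 + (x/7)/x = -4 + ⅐ = -27/7)
l(-2) - 43*41 = -27/7 - 43*41 = -27/7 - 1763 = -12368/7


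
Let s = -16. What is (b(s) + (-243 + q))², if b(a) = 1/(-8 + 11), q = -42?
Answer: 729316/9 ≈ 81035.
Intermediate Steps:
b(a) = ⅓ (b(a) = 1/3 = ⅓)
(b(s) + (-243 + q))² = (⅓ + (-243 - 42))² = (⅓ - 285)² = (-854/3)² = 729316/9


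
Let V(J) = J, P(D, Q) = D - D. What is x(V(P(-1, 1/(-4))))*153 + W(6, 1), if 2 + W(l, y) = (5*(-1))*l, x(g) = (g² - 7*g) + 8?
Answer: 1192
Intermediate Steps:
P(D, Q) = 0
x(g) = 8 + g² - 7*g
W(l, y) = -2 - 5*l (W(l, y) = -2 + (5*(-1))*l = -2 - 5*l)
x(V(P(-1, 1/(-4))))*153 + W(6, 1) = (8 + 0² - 7*0)*153 + (-2 - 5*6) = (8 + 0 + 0)*153 + (-2 - 30) = 8*153 - 32 = 1224 - 32 = 1192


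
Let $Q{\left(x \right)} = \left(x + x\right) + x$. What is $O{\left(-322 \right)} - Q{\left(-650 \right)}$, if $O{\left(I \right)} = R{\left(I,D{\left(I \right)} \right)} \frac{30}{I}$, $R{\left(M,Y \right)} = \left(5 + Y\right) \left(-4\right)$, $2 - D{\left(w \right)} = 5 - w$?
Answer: $\frac{294750}{161} \approx 1830.7$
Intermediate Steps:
$D{\left(w \right)} = -3 + w$ ($D{\left(w \right)} = 2 - \left(5 - w\right) = 2 + \left(-5 + w\right) = -3 + w$)
$R{\left(M,Y \right)} = -20 - 4 Y$
$Q{\left(x \right)} = 3 x$ ($Q{\left(x \right)} = 2 x + x = 3 x$)
$O{\left(I \right)} = \frac{30 \left(-8 - 4 I\right)}{I}$ ($O{\left(I \right)} = \left(-20 - 4 \left(-3 + I\right)\right) \frac{30}{I} = \left(-20 - \left(-12 + 4 I\right)\right) \frac{30}{I} = \left(-8 - 4 I\right) \frac{30}{I} = \frac{30 \left(-8 - 4 I\right)}{I}$)
$O{\left(-322 \right)} - Q{\left(-650 \right)} = \left(-120 - \frac{240}{-322}\right) - 3 \left(-650\right) = \left(-120 - - \frac{120}{161}\right) - -1950 = \left(-120 + \frac{120}{161}\right) + 1950 = - \frac{19200}{161} + 1950 = \frac{294750}{161}$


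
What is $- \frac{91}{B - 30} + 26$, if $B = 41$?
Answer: $\frac{195}{11} \approx 17.727$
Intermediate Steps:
$- \frac{91}{B - 30} + 26 = - \frac{91}{41 - 30} + 26 = - \frac{91}{11} + 26 = \frac{195}{11}$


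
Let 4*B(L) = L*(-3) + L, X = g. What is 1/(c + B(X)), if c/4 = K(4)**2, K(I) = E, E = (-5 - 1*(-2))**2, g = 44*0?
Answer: 1/324 ≈ 0.0030864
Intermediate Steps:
g = 0
X = 0
E = 9 (E = (-5 + 2)**2 = (-3)**2 = 9)
K(I) = 9
B(L) = -L/2 (B(L) = (L*(-3) + L)/4 = (-3*L + L)/4 = (-2*L)/4 = -L/2)
c = 324 (c = 4*9**2 = 4*81 = 324)
1/(c + B(X)) = 1/(324 - 1/2*0) = 1/(324 + 0) = 1/324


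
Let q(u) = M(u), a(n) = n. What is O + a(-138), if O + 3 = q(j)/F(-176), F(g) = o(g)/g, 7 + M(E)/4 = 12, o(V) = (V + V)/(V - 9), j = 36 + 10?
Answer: -1991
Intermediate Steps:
j = 46
o(V) = 2*V/(-9 + V) (o(V) = (2*V)/(-9 + V) = 2*V/(-9 + V))
M(E) = 20 (M(E) = -28 + 4*12 = -28 + 48 = 20)
q(u) = 20
F(g) = 2/(-9 + g) (F(g) = (2*g/(-9 + g))/g = 2/(-9 + g))
O = -1853 (O = -3 + 20/((2/(-9 - 176))) = -3 + 20/((2/(-185))) = -3 + 20/((2*(-1/185))) = -3 + 20/(-2/185) = -3 + 20*(-185/2) = -3 - 1850 = -1853)
O + a(-138) = -1853 - 138 = -1991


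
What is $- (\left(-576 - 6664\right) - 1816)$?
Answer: $9056$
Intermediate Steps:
$- (\left(-576 - 6664\right) - 1816) = - (-7240 - 1816) = \left(-1\right) \left(-9056\right) = 9056$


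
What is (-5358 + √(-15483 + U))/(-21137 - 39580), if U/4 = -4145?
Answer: 1786/20239 - I*√32063/60717 ≈ 0.088246 - 0.0029491*I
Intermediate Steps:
U = -16580 (U = 4*(-4145) = -16580)
(-5358 + √(-15483 + U))/(-21137 - 39580) = (-5358 + √(-15483 - 16580))/(-21137 - 39580) = (-5358 + √(-32063))/(-60717) = (-5358 + I*√32063)*(-1/60717) = 1786/20239 - I*√32063/60717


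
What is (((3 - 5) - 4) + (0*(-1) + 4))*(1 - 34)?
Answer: 66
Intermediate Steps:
(((3 - 5) - 4) + (0*(-1) + 4))*(1 - 34) = ((-2 - 4) + (0 + 4))*(-33) = (-6 + 4)*(-33) = -2*(-33) = 66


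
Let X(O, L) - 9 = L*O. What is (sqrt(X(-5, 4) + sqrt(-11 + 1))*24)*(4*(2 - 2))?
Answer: 0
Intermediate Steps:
X(O, L) = 9 + L*O
(sqrt(X(-5, 4) + sqrt(-11 + 1))*24)*(4*(2 - 2)) = (sqrt((9 + 4*(-5)) + sqrt(-11 + 1))*24)*(4*(2 - 2)) = (sqrt((9 - 20) + sqrt(-10))*24)*(4*0) = (sqrt(-11 + I*sqrt(10))*24)*0 = (24*sqrt(-11 + I*sqrt(10)))*0 = 0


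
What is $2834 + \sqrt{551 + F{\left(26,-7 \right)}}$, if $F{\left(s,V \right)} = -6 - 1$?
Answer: $2834 + 4 \sqrt{34} \approx 2857.3$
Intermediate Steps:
$F{\left(s,V \right)} = -7$
$2834 + \sqrt{551 + F{\left(26,-7 \right)}} = 2834 + \sqrt{551 - 7} = 2834 + \sqrt{544} = 2834 + 4 \sqrt{34}$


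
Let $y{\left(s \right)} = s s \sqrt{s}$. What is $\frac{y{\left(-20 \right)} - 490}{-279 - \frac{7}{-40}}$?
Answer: $\frac{19600}{11153} - \frac{32000 i \sqrt{5}}{11153} \approx 1.7574 - 6.4157 i$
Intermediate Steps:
$y{\left(s \right)} = s^{\frac{5}{2}}$ ($y{\left(s \right)} = s^{2} \sqrt{s} = s^{\frac{5}{2}}$)
$\frac{y{\left(-20 \right)} - 490}{-279 - \frac{7}{-40}} = \frac{\left(-20\right)^{\frac{5}{2}} - 490}{-279 - \frac{7}{-40}} = \frac{800 i \sqrt{5} - 490}{-279 - - \frac{7}{40}} = \frac{-490 + 800 i \sqrt{5}}{-279 + \frac{7}{40}} = \frac{-490 + 800 i \sqrt{5}}{- \frac{11153}{40}} = \left(-490 + 800 i \sqrt{5}\right) \left(- \frac{40}{11153}\right) = \frac{19600}{11153} - \frac{32000 i \sqrt{5}}{11153}$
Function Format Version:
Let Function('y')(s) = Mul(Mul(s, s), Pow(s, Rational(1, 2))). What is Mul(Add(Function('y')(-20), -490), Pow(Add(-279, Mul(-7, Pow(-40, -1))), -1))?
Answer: Add(Rational(19600, 11153), Mul(Rational(-32000, 11153), I, Pow(5, Rational(1, 2)))) ≈ Add(1.7574, Mul(-6.4157, I))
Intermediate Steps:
Function('y')(s) = Pow(s, Rational(5, 2)) (Function('y')(s) = Mul(Pow(s, 2), Pow(s, Rational(1, 2))) = Pow(s, Rational(5, 2)))
Mul(Add(Function('y')(-20), -490), Pow(Add(-279, Mul(-7, Pow(-40, -1))), -1)) = Mul(Add(Pow(-20, Rational(5, 2)), -490), Pow(Add(-279, Mul(-7, Pow(-40, -1))), -1)) = Mul(Add(Mul(800, I, Pow(5, Rational(1, 2))), -490), Pow(Add(-279, Mul(-7, Rational(-1, 40))), -1)) = Mul(Add(-490, Mul(800, I, Pow(5, Rational(1, 2)))), Pow(Add(-279, Rational(7, 40)), -1)) = Mul(Add(-490, Mul(800, I, Pow(5, Rational(1, 2)))), Pow(Rational(-11153, 40), -1)) = Mul(Add(-490, Mul(800, I, Pow(5, Rational(1, 2)))), Rational(-40, 11153)) = Add(Rational(19600, 11153), Mul(Rational(-32000, 11153), I, Pow(5, Rational(1, 2))))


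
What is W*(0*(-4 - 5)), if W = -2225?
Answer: 0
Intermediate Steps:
W*(0*(-4 - 5)) = -0*(-4 - 5) = -0*(-9) = -2225*0 = 0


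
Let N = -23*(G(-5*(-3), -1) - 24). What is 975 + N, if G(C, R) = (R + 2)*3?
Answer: 1458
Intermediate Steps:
G(C, R) = 6 + 3*R (G(C, R) = (2 + R)*3 = 6 + 3*R)
N = 483 (N = -23*((6 + 3*(-1)) - 24) = -23*((6 - 3) - 24) = -23*(3 - 24) = -23*(-21) = 483)
975 + N = 975 + 483 = 1458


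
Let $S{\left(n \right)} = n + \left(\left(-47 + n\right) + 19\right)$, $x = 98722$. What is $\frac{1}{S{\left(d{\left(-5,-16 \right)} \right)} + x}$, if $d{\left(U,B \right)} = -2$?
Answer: $\frac{1}{98690} \approx 1.0133 \cdot 10^{-5}$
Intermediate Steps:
$S{\left(n \right)} = -28 + 2 n$ ($S{\left(n \right)} = n + \left(-28 + n\right) = -28 + 2 n$)
$\frac{1}{S{\left(d{\left(-5,-16 \right)} \right)} + x} = \frac{1}{\left(-28 + 2 \left(-2\right)\right) + 98722} = \frac{1}{\left(-28 - 4\right) + 98722} = \frac{1}{-32 + 98722} = \frac{1}{98690}$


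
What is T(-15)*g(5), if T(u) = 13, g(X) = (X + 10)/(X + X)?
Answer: 39/2 ≈ 19.500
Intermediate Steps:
g(X) = (10 + X)/(2*X) (g(X) = (10 + X)/((2*X)) = (10 + X)*(1/(2*X)) = (10 + X)/(2*X))
T(-15)*g(5) = 13*((½)*(10 + 5)/5) = 13*((½)*(⅕)*15) = 13*(3/2) = 39/2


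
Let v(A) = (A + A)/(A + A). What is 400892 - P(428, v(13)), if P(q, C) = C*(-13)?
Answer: 400905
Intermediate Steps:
v(A) = 1 (v(A) = (2*A)/((2*A)) = (2*A)*(1/(2*A)) = 1)
P(q, C) = -13*C
400892 - P(428, v(13)) = 400892 - (-13) = 400892 - 1*(-13) = 400892 + 13 = 400905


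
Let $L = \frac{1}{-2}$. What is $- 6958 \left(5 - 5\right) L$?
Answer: $0$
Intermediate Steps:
$L = - \frac{1}{2} \approx -0.5$
$- 6958 \left(5 - 5\right) L = - 6958 \left(5 - 5\right) \left(- \frac{1}{2}\right) = - 6958 \cdot 0 \left(- \frac{1}{2}\right) = \left(-6958\right) 0 = 0$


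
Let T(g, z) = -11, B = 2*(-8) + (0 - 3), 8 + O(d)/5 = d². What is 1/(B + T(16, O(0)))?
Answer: -1/30 ≈ -0.033333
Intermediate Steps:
O(d) = -40 + 5*d²
B = -19 (B = -16 - 3 = -19)
1/(B + T(16, O(0))) = 1/(-19 - 11) = 1/(-30) = -1/30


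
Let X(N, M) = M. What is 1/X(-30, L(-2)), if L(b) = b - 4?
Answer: -1/6 ≈ -0.16667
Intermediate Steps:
L(b) = -4 + b
1/X(-30, L(-2)) = 1/(-4 - 2) = 1/(-6) = -1/6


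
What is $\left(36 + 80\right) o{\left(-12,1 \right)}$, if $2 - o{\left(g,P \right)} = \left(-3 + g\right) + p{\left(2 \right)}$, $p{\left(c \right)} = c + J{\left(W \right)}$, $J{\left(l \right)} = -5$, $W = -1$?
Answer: $2320$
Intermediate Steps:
$p{\left(c \right)} = -5 + c$ ($p{\left(c \right)} = c - 5 = -5 + c$)
$o{\left(g,P \right)} = 8 - g$ ($o{\left(g,P \right)} = 2 - \left(\left(-3 + g\right) + \left(-5 + 2\right)\right) = 2 - \left(\left(-3 + g\right) - 3\right) = 2 - \left(-6 + g\right) = 8 - g$)
$\left(36 + 80\right) o{\left(-12,1 \right)} = \left(36 + 80\right) \left(8 - -12\right) = 116 \left(8 + 12\right) = 116 \cdot 20 = 2320$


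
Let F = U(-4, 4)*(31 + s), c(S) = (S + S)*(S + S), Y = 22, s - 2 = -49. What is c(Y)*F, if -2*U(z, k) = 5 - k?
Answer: 15488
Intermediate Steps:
s = -47 (s = 2 - 49 = -47)
U(z, k) = -5/2 + k/2 (U(z, k) = -(5 - k)/2 = -5/2 + k/2)
c(S) = 4*S² (c(S) = (2*S)*(2*S) = 4*S²)
F = 8 (F = (-5/2 + (½)*4)*(31 - 47) = (-5/2 + 2)*(-16) = -½*(-16) = 8)
c(Y)*F = (4*22²)*8 = (4*484)*8 = 1936*8 = 15488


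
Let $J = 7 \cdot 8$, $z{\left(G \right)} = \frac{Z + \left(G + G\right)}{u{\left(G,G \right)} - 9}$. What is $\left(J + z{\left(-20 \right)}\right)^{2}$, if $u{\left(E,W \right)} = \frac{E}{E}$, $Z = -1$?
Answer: $\frac{239121}{64} \approx 3736.3$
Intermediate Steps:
$u{\left(E,W \right)} = 1$
$z{\left(G \right)} = \frac{1}{8} - \frac{G}{4}$ ($z{\left(G \right)} = \frac{-1 + \left(G + G\right)}{1 - 9} = \frac{-1 + 2 G}{-8} = \left(-1 + 2 G\right) \left(- \frac{1}{8}\right) = \frac{1}{8} - \frac{G}{4}$)
$J = 56$
$\left(J + z{\left(-20 \right)}\right)^{2} = \left(56 + \left(\frac{1}{8} - -5\right)\right)^{2} = \left(56 + \left(\frac{1}{8} + 5\right)\right)^{2} = \left(56 + \frac{41}{8}\right)^{2} = \left(\frac{489}{8}\right)^{2} = \frac{239121}{64}$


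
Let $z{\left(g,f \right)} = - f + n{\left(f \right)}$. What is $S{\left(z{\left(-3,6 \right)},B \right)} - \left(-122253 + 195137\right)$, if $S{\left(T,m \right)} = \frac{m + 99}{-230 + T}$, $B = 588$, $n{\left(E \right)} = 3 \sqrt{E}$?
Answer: $- \frac{2027786830}{27821} - \frac{2061 \sqrt{6}}{55642} \approx -72887.0$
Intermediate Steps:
$z{\left(g,f \right)} = - f + 3 \sqrt{f}$
$S{\left(T,m \right)} = \frac{99 + m}{-230 + T}$
$S{\left(z{\left(-3,6 \right)},B \right)} - \left(-122253 + 195137\right) = \frac{99 + 588}{-230 + \left(\left(-1\right) 6 + 3 \sqrt{6}\right)} - \left(-122253 + 195137\right) = \frac{1}{-230 - \left(6 - 3 \sqrt{6}\right)} 687 - 72884 = \frac{1}{-236 + 3 \sqrt{6}} \cdot 687 - 72884 = \frac{687}{-236 + 3 \sqrt{6}} - 72884 = -72884 + \frac{687}{-236 + 3 \sqrt{6}}$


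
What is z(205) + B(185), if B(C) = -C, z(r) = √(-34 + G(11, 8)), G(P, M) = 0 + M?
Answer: -185 + I*√26 ≈ -185.0 + 5.099*I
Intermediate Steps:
G(P, M) = M
z(r) = I*√26 (z(r) = √(-34 + 8) = √(-26) = I*√26)
z(205) + B(185) = I*√26 - 1*185 = I*√26 - 185 = -185 + I*√26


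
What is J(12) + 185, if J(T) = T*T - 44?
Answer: 285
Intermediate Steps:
J(T) = -44 + T² (J(T) = T² - 44 = -44 + T²)
J(12) + 185 = (-44 + 12²) + 185 = (-44 + 144) + 185 = 100 + 185 = 285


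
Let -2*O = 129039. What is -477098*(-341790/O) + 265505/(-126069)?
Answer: -13705167852415885/5422605897 ≈ -2.5274e+6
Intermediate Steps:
O = -129039/2 (O = -½*129039 = -129039/2 ≈ -64520.)
-477098*(-341790/O) + 265505/(-126069) = -477098/((-129039/2/(-341790))) + 265505/(-126069) = -477098/((-129039/2*(-1/341790))) + 265505*(-1/126069) = -477098/43013/227860 - 265505/126069 = -477098*227860/43013 - 265505/126069 = -108711550280/43013 - 265505/126069 = -13705167852415885/5422605897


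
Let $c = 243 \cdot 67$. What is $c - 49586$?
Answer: $-33305$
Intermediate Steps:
$c = 16281$
$c - 49586 = 16281 - 49586 = -33305$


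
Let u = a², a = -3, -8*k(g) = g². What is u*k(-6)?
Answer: -81/2 ≈ -40.500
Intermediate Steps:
k(g) = -g²/8
u = 9 (u = (-3)² = 9)
u*k(-6) = 9*(-⅛*(-6)²) = 9*(-⅛*36) = 9*(-9/2) = -81/2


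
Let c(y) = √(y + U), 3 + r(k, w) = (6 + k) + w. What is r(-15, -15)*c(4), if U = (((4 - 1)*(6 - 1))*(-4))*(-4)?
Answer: -54*√61 ≈ -421.75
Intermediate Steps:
U = 240 (U = ((3*5)*(-4))*(-4) = (15*(-4))*(-4) = -60*(-4) = 240)
r(k, w) = 3 + k + w (r(k, w) = -3 + ((6 + k) + w) = -3 + (6 + k + w) = 3 + k + w)
c(y) = √(240 + y) (c(y) = √(y + 240) = √(240 + y))
r(-15, -15)*c(4) = (3 - 15 - 15)*√(240 + 4) = -54*√61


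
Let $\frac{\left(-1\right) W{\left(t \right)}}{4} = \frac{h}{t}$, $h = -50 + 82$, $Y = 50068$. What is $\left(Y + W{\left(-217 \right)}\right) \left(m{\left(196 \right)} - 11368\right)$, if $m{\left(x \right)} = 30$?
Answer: $- \frac{123186054792}{217} \approx -5.6768 \cdot 10^{8}$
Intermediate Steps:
$h = 32$
$W{\left(t \right)} = - \frac{128}{t}$ ($W{\left(t \right)} = - 4 \frac{32}{t} = - \frac{128}{t}$)
$\left(Y + W{\left(-217 \right)}\right) \left(m{\left(196 \right)} - 11368\right) = \left(50068 - \frac{128}{-217}\right) \left(30 - 11368\right) = \left(50068 - - \frac{128}{217}\right) \left(-11338\right) = \left(50068 + \frac{128}{217}\right) \left(-11338\right) = \frac{10864884}{217} \left(-11338\right) = - \frac{123186054792}{217}$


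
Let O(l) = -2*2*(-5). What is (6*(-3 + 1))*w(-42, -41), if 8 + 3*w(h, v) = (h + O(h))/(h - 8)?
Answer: 756/25 ≈ 30.240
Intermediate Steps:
O(l) = 20 (O(l) = -4*(-5) = 20)
w(h, v) = -8/3 + (20 + h)/(3*(-8 + h)) (w(h, v) = -8/3 + ((h + 20)/(h - 8))/3 = -8/3 + ((20 + h)/(-8 + h))/3 = -8/3 + (20 + h)/(3*(-8 + h)))
(6*(-3 + 1))*w(-42, -41) = (6*(-3 + 1))*(7*(12 - 1*(-42))/(3*(-8 - 42))) = (6*(-2))*((7/3)*(12 + 42)/(-50)) = -28*(-1)*54/50 = -12*(-63/25) = 756/25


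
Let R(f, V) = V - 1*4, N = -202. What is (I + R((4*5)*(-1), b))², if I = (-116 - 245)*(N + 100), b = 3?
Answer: 1355786041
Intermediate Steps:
R(f, V) = -4 + V (R(f, V) = V - 4 = -4 + V)
I = 36822 (I = (-116 - 245)*(-202 + 100) = -361*(-102) = 36822)
(I + R((4*5)*(-1), b))² = (36822 + (-4 + 3))² = (36822 - 1)² = 36821² = 1355786041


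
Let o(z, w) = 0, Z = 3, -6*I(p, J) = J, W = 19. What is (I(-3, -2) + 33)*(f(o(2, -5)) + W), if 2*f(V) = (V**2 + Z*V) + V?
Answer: 1900/3 ≈ 633.33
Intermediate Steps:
I(p, J) = -J/6
f(V) = V**2/2 + 2*V (f(V) = ((V**2 + 3*V) + V)/2 = (V**2 + 4*V)/2 = V**2/2 + 2*V)
(I(-3, -2) + 33)*(f(o(2, -5)) + W) = (-1/6*(-2) + 33)*((1/2)*0*(4 + 0) + 19) = (1/3 + 33)*((1/2)*0*4 + 19) = 100*(0 + 19)/3 = (100/3)*19 = 1900/3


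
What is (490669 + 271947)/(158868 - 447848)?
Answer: -190654/72245 ≈ -2.6390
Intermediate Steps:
(490669 + 271947)/(158868 - 447848) = 762616/(-288980) = 762616*(-1/288980) = -190654/72245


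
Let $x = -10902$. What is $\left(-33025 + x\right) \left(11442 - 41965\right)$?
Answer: $1340783821$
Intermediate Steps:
$\left(-33025 + x\right) \left(11442 - 41965\right) = \left(-33025 - 10902\right) \left(11442 - 41965\right) = \left(-43927\right) \left(-30523\right) = 1340783821$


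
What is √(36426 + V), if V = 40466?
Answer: 2*√19223 ≈ 277.29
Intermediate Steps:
√(36426 + V) = √(36426 + 40466) = √76892 = 2*√19223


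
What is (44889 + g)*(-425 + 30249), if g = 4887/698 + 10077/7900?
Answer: 922950521745888/689275 ≈ 1.3390e+9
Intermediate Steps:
g = 22820523/2757100 (g = 4887*(1/698) + 10077*(1/7900) = 4887/698 + 10077/7900 = 22820523/2757100 ≈ 8.2770)
(44889 + g)*(-425 + 30249) = (44889 + 22820523/2757100)*(-425 + 30249) = (123786282423/2757100)*29824 = 922950521745888/689275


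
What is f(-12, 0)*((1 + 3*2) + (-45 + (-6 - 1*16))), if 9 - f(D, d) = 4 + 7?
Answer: 120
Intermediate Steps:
f(D, d) = -2 (f(D, d) = 9 - (4 + 7) = 9 - 1*11 = 9 - 11 = -2)
f(-12, 0)*((1 + 3*2) + (-45 + (-6 - 1*16))) = -2*((1 + 3*2) + (-45 + (-6 - 1*16))) = -2*((1 + 6) + (-45 + (-6 - 16))) = -2*(7 + (-45 - 22)) = -2*(7 - 67) = -2*(-60) = 120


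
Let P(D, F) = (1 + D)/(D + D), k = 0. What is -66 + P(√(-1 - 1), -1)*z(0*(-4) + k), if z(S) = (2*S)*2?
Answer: -66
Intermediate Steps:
P(D, F) = (1 + D)/(2*D) (P(D, F) = (1 + D)/((2*D)) = (1 + D)*(1/(2*D)) = (1 + D)/(2*D))
z(S) = 4*S
-66 + P(√(-1 - 1), -1)*z(0*(-4) + k) = -66 + ((1 + √(-1 - 1))/(2*(√(-1 - 1))))*(4*(0*(-4) + 0)) = -66 + ((1 + √(-2))/(2*(√(-2))))*(4*(0 + 0)) = -66 + ((1 + I*√2)/(2*((I*√2))))*(4*0) = -66 + ((-I*√2/2)*(1 + I*√2)/2)*0 = -66 - I*√2*(1 + I*√2)/4*0 = -66 + 0 = -66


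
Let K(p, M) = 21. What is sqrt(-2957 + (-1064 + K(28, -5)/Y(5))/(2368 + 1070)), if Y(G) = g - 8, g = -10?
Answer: I*sqrt(34954940751)/3438 ≈ 54.381*I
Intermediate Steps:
Y(G) = -18 (Y(G) = -10 - 8 = -18)
sqrt(-2957 + (-1064 + K(28, -5)/Y(5))/(2368 + 1070)) = sqrt(-2957 + (-1064 + 21/(-18))/(2368 + 1070)) = sqrt(-2957 + (-1064 + 21*(-1/18))/3438) = sqrt(-2957 + (-1064 - 7/6)*(1/3438)) = sqrt(-2957 - 6391/6*1/3438) = sqrt(-2957 - 6391/20628) = sqrt(-61003387/20628) = I*sqrt(34954940751)/3438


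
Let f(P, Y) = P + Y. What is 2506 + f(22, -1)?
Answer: 2527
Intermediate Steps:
2506 + f(22, -1) = 2506 + (22 - 1) = 2506 + 21 = 2527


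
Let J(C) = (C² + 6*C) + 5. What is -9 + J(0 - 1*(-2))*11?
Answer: 222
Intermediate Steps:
J(C) = 5 + C² + 6*C
-9 + J(0 - 1*(-2))*11 = -9 + (5 + (0 - 1*(-2))² + 6*(0 - 1*(-2)))*11 = -9 + (5 + (0 + 2)² + 6*(0 + 2))*11 = -9 + (5 + 2² + 6*2)*11 = -9 + (5 + 4 + 12)*11 = -9 + 21*11 = -9 + 231 = 222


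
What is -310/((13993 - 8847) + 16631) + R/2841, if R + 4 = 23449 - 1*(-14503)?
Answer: 91723654/6874273 ≈ 13.343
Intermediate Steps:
R = 37948 (R = -4 + (23449 - 1*(-14503)) = -4 + (23449 + 14503) = -4 + 37952 = 37948)
-310/((13993 - 8847) + 16631) + R/2841 = -310/((13993 - 8847) + 16631) + 37948/2841 = -310/(5146 + 16631) + 37948*(1/2841) = -310/21777 + 37948/2841 = 91723654/6874273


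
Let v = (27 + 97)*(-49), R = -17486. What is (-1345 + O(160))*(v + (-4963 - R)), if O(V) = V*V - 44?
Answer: 156088317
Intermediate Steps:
O(V) = -44 + V**2 (O(V) = V**2 - 44 = -44 + V**2)
v = -6076 (v = 124*(-49) = -6076)
(-1345 + O(160))*(v + (-4963 - R)) = (-1345 + (-44 + 160**2))*(-6076 + (-4963 - 1*(-17486))) = (-1345 + (-44 + 25600))*(-6076 + (-4963 + 17486)) = (-1345 + 25556)*(-6076 + 12523) = 24211*6447 = 156088317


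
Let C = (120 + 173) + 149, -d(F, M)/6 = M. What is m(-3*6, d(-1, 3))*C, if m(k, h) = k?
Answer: -7956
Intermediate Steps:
d(F, M) = -6*M
C = 442 (C = 293 + 149 = 442)
m(-3*6, d(-1, 3))*C = -3*6*442 = -18*442 = -7956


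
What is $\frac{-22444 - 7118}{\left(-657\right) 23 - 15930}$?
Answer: $\frac{9854}{10347} \approx 0.95235$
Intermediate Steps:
$\frac{-22444 - 7118}{\left(-657\right) 23 - 15930} = - \frac{29562}{-15111 - 15930} = - \frac{29562}{-31041} = \left(-29562\right) \left(- \frac{1}{31041}\right) = \frac{9854}{10347}$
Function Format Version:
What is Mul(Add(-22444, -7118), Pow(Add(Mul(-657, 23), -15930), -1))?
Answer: Rational(9854, 10347) ≈ 0.95235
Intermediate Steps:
Mul(Add(-22444, -7118), Pow(Add(Mul(-657, 23), -15930), -1)) = Mul(-29562, Pow(Add(-15111, -15930), -1)) = Mul(-29562, Pow(-31041, -1)) = Mul(-29562, Rational(-1, 31041)) = Rational(9854, 10347)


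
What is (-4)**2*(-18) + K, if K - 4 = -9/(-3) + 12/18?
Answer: -841/3 ≈ -280.33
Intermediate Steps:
K = 23/3 (K = 4 + (-9/(-3) + 12/18) = 4 + (-9*(-1/3) + 12*(1/18)) = 4 + (3 + 2/3) = 4 + 11/3 = 23/3 ≈ 7.6667)
(-4)**2*(-18) + K = (-4)**2*(-18) + 23/3 = 16*(-18) + 23/3 = -288 + 23/3 = -841/3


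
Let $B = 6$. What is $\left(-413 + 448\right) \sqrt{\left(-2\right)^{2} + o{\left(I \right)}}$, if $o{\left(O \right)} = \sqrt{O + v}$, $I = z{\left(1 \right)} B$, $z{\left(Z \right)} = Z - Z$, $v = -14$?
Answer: $35 \sqrt{4 + i \sqrt{14}} \approx 76.189 + 30.08 i$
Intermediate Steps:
$z{\left(Z \right)} = 0$
$I = 0$ ($I = 0 \cdot 6 = 0$)
$o{\left(O \right)} = \sqrt{-14 + O}$ ($o{\left(O \right)} = \sqrt{O - 14} = \sqrt{-14 + O}$)
$\left(-413 + 448\right) \sqrt{\left(-2\right)^{2} + o{\left(I \right)}} = \left(-413 + 448\right) \sqrt{\left(-2\right)^{2} + \sqrt{-14 + 0}} = 35 \sqrt{4 + \sqrt{-14}} = 35 \sqrt{4 + i \sqrt{14}}$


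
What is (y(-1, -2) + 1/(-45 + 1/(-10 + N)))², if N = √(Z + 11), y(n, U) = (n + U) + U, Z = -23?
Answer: 3*(682520*√3 + 1505771*I)/(81180*√3 + 179101*I) ≈ 25.222 - 0.00015281*I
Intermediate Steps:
y(n, U) = n + 2*U (y(n, U) = (U + n) + U = n + 2*U)
N = 2*I*√3 (N = √(-23 + 11) = √(-12) = 2*I*√3 ≈ 3.4641*I)
(y(-1, -2) + 1/(-45 + 1/(-10 + N)))² = ((-1 + 2*(-2)) + 1/(-45 + 1/(-10 + 2*I*√3)))² = ((-1 - 4) + 1/(-45 + 1/(-10 + 2*I*√3)))² = (-5 + 1/(-45 + 1/(-10 + 2*I*√3)))²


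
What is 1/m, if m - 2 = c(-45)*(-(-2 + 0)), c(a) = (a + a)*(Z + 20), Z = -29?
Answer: 1/1622 ≈ 0.00061652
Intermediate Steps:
c(a) = -18*a (c(a) = (a + a)*(-29 + 20) = (2*a)*(-9) = -18*a)
m = 1622 (m = 2 + (-18*(-45))*(-(-2 + 0)) = 2 + 810*(-1*(-2)) = 2 + 810*2 = 2 + 1620 = 1622)
1/m = 1/1622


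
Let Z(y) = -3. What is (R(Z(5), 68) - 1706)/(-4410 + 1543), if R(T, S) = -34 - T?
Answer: 1737/2867 ≈ 0.60586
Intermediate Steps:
(R(Z(5), 68) - 1706)/(-4410 + 1543) = ((-34 - 1*(-3)) - 1706)/(-4410 + 1543) = ((-34 + 3) - 1706)/(-2867) = (-31 - 1706)*(-1/2867) = -1737*(-1/2867) = 1737/2867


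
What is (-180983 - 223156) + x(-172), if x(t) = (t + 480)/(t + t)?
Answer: -34756031/86 ≈ -4.0414e+5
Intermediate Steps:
x(t) = (480 + t)/(2*t) (x(t) = (480 + t)/((2*t)) = (480 + t)*(1/(2*t)) = (480 + t)/(2*t))
(-180983 - 223156) + x(-172) = (-180983 - 223156) + (½)*(480 - 172)/(-172) = -404139 + (½)*(-1/172)*308 = -404139 - 77/86 = -34756031/86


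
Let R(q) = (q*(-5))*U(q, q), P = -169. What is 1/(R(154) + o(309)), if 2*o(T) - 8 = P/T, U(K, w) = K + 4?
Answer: -618/75183577 ≈ -8.2199e-6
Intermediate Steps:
U(K, w) = 4 + K
o(T) = 4 - 169/(2*T) (o(T) = 4 + (-169/T)/2 = 4 - 169/(2*T))
R(q) = -5*q*(4 + q) (R(q) = (q*(-5))*(4 + q) = (-5*q)*(4 + q) = -5*q*(4 + q))
1/(R(154) + o(309)) = 1/(-5*154*(4 + 154) + (4 - 169/2/309)) = 1/(-5*154*158 + (4 - 169/2*1/309)) = 1/(-121660 + (4 - 169/618)) = 1/(-121660 + 2303/618) = 1/(-75183577/618) = -618/75183577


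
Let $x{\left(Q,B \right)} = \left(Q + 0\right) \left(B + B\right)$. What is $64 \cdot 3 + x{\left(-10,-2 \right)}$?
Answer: $232$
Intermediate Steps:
$x{\left(Q,B \right)} = 2 B Q$ ($x{\left(Q,B \right)} = Q 2 B = 2 B Q$)
$64 \cdot 3 + x{\left(-10,-2 \right)} = 64 \cdot 3 + 2 \left(-2\right) \left(-10\right) = 192 + 40 = 232$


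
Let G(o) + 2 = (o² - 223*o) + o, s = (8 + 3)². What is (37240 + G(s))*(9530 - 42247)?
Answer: -818481189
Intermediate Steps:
s = 121 (s = 11² = 121)
G(o) = -2 + o² - 222*o (G(o) = -2 + ((o² - 223*o) + o) = -2 + (o² - 222*o) = -2 + o² - 222*o)
(37240 + G(s))*(9530 - 42247) = (37240 + (-2 + 121² - 222*121))*(9530 - 42247) = (37240 + (-2 + 14641 - 26862))*(-32717) = (37240 - 12223)*(-32717) = 25017*(-32717) = -818481189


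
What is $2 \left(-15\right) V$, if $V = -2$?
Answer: $60$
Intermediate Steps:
$2 \left(-15\right) V = 2 \left(-15\right) \left(-2\right) = \left(-30\right) \left(-2\right) = 60$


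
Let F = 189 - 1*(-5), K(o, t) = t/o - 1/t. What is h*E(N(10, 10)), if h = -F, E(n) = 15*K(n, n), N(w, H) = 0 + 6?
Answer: -2425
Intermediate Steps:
K(o, t) = -1/t + t/o
F = 194 (F = 189 + 5 = 194)
N(w, H) = 6
E(n) = 15 - 15/n (E(n) = 15*(-1/n + n/n) = 15*(-1/n + 1) = 15*(1 - 1/n) = 15 - 15/n)
h = -194 (h = -1*194 = -194)
h*E(N(10, 10)) = -194*(15 - 15/6) = -194*(15 - 15*⅙) = -194*(15 - 5/2) = -194*25/2 = -2425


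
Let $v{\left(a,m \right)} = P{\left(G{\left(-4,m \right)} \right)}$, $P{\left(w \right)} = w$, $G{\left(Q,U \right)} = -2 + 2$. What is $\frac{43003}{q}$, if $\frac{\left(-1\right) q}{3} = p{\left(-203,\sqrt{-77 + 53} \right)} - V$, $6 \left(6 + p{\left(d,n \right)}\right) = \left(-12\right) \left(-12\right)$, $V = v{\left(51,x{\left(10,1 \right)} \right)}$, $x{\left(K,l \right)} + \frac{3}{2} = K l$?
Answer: $- \frac{43003}{54} \approx -796.35$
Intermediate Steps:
$x{\left(K,l \right)} = - \frac{3}{2} + K l$
$G{\left(Q,U \right)} = 0$
$v{\left(a,m \right)} = 0$
$V = 0$
$p{\left(d,n \right)} = 18$ ($p{\left(d,n \right)} = -6 + \frac{\left(-12\right) \left(-12\right)}{6} = -6 + \frac{1}{6} \cdot 144 = -6 + 24 = 18$)
$q = -54$ ($q = - 3 \left(18 - 0\right) = - 3 \left(18 + 0\right) = \left(-3\right) 18 = -54$)
$\frac{43003}{q} = \frac{43003}{-54} = 43003 \left(- \frac{1}{54}\right) = - \frac{43003}{54}$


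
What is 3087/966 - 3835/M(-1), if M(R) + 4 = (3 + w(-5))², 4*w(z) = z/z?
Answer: -561425/966 ≈ -581.19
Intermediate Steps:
w(z) = ¼ (w(z) = (z/z)/4 = (¼)*1 = ¼)
M(R) = 105/16 (M(R) = -4 + (3 + ¼)² = -4 + (13/4)² = -4 + 169/16 = 105/16)
3087/966 - 3835/M(-1) = 3087/966 - 3835/105/16 = 3087*(1/966) - 3835*16/105 = 147/46 - 12272/21 = -561425/966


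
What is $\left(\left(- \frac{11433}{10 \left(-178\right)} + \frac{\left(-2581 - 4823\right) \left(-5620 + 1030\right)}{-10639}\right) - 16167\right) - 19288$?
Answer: $- \frac{731796751213}{18937420} \approx -38643.0$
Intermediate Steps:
$\left(\left(- \frac{11433}{10 \left(-178\right)} + \frac{\left(-2581 - 4823\right) \left(-5620 + 1030\right)}{-10639}\right) - 16167\right) - 19288 = \left(\left(- \frac{11433}{-1780} + \left(-7404\right) \left(-4590\right) \left(- \frac{1}{10639}\right)\right) - 16167\right) - 19288 = \left(\left(\left(-11433\right) \left(- \frac{1}{1780}\right) + 33984360 \left(- \frac{1}{10639}\right)\right) - 16167\right) - 19288 = \left(\left(\frac{11433}{1780} - \frac{33984360}{10639}\right) - 16167\right) - 19288 = \left(- \frac{60370525113}{18937420} - 16167\right) - 19288 = - \frac{366531794253}{18937420} - 19288 = - \frac{731796751213}{18937420}$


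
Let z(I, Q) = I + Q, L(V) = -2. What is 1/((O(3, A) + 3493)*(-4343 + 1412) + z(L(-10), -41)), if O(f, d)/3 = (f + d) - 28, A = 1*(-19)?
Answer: -1/9851134 ≈ -1.0151e-7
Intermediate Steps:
A = -19
O(f, d) = -84 + 3*d + 3*f (O(f, d) = 3*((f + d) - 28) = 3*((d + f) - 28) = 3*(-28 + d + f) = -84 + 3*d + 3*f)
1/((O(3, A) + 3493)*(-4343 + 1412) + z(L(-10), -41)) = 1/(((-84 + 3*(-19) + 3*3) + 3493)*(-4343 + 1412) + (-2 - 41)) = 1/(((-84 - 57 + 9) + 3493)*(-2931) - 43) = 1/((-132 + 3493)*(-2931) - 43) = 1/(3361*(-2931) - 43) = 1/(-9851091 - 43) = 1/(-9851134) = -1/9851134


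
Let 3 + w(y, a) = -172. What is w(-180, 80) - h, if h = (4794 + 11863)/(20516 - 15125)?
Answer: -960082/5391 ≈ -178.09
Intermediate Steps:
w(y, a) = -175 (w(y, a) = -3 - 172 = -175)
h = 16657/5391 ≈ 3.0898
w(-180, 80) - h = -175 - 1*16657/5391 = -175 - 16657/5391 = -960082/5391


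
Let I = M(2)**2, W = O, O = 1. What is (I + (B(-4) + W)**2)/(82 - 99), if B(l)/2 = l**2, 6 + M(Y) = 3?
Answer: -1098/17 ≈ -64.588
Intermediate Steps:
M(Y) = -3 (M(Y) = -6 + 3 = -3)
W = 1
B(l) = 2*l**2
I = 9 (I = (-3)**2 = 9)
(I + (B(-4) + W)**2)/(82 - 99) = (9 + (2*(-4)**2 + 1)**2)/(82 - 99) = (9 + (2*16 + 1)**2)/(-17) = -(9 + (32 + 1)**2)/17 = -(9 + 33**2)/17 = -(9 + 1089)/17 = -1/17*1098 = -1098/17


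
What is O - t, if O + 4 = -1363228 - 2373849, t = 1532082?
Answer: -5269163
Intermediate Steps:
O = -3737081 (O = -4 + (-1363228 - 2373849) = -4 - 3737077 = -3737081)
O - t = -3737081 - 1*1532082 = -3737081 - 1532082 = -5269163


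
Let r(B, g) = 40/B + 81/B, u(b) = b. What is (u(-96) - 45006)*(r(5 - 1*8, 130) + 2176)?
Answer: -96322838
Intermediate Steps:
r(B, g) = 121/B
(u(-96) - 45006)*(r(5 - 1*8, 130) + 2176) = (-96 - 45006)*(121/(5 - 1*8) + 2176) = -45102*(121/(5 - 8) + 2176) = -45102*(121/(-3) + 2176) = -45102*(121*(-⅓) + 2176) = -45102*(-121/3 + 2176) = -45102*6407/3 = -96322838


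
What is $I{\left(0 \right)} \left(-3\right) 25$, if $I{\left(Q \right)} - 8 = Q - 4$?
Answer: $-300$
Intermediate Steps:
$I{\left(Q \right)} = 4 + Q$ ($I{\left(Q \right)} = 8 + \left(Q - 4\right) = 8 + \left(-4 + Q\right) = 4 + Q$)
$I{\left(0 \right)} \left(-3\right) 25 = \left(4 + 0\right) \left(-3\right) 25 = 4 \left(-3\right) 25 = \left(-12\right) 25 = -300$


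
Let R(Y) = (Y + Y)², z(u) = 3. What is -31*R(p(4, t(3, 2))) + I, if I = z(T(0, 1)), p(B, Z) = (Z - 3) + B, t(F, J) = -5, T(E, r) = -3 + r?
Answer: -1981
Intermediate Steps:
p(B, Z) = -3 + B + Z (p(B, Z) = (-3 + Z) + B = -3 + B + Z)
R(Y) = 4*Y² (R(Y) = (2*Y)² = 4*Y²)
I = 3
-31*R(p(4, t(3, 2))) + I = -124*(-3 + 4 - 5)² + 3 = -124*(-4)² + 3 = -124*16 + 3 = -31*64 + 3 = -1984 + 3 = -1981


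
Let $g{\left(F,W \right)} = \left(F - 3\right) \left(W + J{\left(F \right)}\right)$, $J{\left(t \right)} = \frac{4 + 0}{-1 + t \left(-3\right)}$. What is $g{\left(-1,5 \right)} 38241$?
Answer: $-1070748$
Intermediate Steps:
$J{\left(t \right)} = \frac{4}{-1 - 3 t}$
$g{\left(F,W \right)} = \left(-3 + F\right) \left(W - \frac{4}{1 + 3 F}\right)$ ($g{\left(F,W \right)} = \left(F - 3\right) \left(W - \frac{4}{1 + 3 F}\right) = \left(-3 + F\right) \left(W - \frac{4}{1 + 3 F}\right)$)
$g{\left(-1,5 \right)} 38241 = \frac{12 - -4 + 5 \left(1 + 3 \left(-1\right)\right) \left(-3 - 1\right)}{1 + 3 \left(-1\right)} 38241 = \frac{12 + 4 + 5 \left(1 - 3\right) \left(-4\right)}{1 - 3} \cdot 38241 = \frac{12 + 4 + 5 \left(-2\right) \left(-4\right)}{-2} \cdot 38241 = - \frac{12 + 4 + 40}{2} \cdot 38241 = \left(- \frac{1}{2}\right) 56 \cdot 38241 = \left(-28\right) 38241 = -1070748$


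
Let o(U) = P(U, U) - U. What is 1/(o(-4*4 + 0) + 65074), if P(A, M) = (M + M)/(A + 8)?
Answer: 1/65094 ≈ 1.5362e-5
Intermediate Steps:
P(A, M) = 2*M/(8 + A) (P(A, M) = (2*M)/(8 + A) = 2*M/(8 + A))
o(U) = -U + 2*U/(8 + U) (o(U) = 2*U/(8 + U) - U = -U + 2*U/(8 + U))
1/(o(-4*4 + 0) + 65074) = 1/((-4*4 + 0)*(-6 - (-4*4 + 0))/(8 + (-4*4 + 0)) + 65074) = 1/((-16 + 0)*(-6 - (-16 + 0))/(8 + (-16 + 0)) + 65074) = 1/(-16*(-6 - 1*(-16))/(8 - 16) + 65074) = 1/(-16*(-6 + 16)/(-8) + 65074) = 1/(-16*(-⅛)*10 + 65074) = 1/(20 + 65074) = 1/65094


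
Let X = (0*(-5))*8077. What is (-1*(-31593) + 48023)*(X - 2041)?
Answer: -162496256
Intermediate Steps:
X = 0 (X = 0*8077 = 0)
(-1*(-31593) + 48023)*(X - 2041) = (-1*(-31593) + 48023)*(0 - 2041) = (31593 + 48023)*(-2041) = 79616*(-2041) = -162496256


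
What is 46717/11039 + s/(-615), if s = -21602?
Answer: 267195433/6788985 ≈ 39.357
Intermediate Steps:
46717/11039 + s/(-615) = 46717/11039 - 21602/(-615) = 46717*(1/11039) - 21602*(-1/615) = 46717/11039 + 21602/615 = 267195433/6788985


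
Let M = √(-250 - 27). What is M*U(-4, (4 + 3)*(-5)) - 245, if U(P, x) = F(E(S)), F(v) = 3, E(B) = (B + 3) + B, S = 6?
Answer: -245 + 3*I*√277 ≈ -245.0 + 49.93*I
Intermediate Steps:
M = I*√277 (M = √(-277) = I*√277 ≈ 16.643*I)
E(B) = 3 + 2*B (E(B) = (3 + B) + B = 3 + 2*B)
U(P, x) = 3
M*U(-4, (4 + 3)*(-5)) - 245 = (I*√277)*3 - 245 = 3*I*√277 - 245 = -245 + 3*I*√277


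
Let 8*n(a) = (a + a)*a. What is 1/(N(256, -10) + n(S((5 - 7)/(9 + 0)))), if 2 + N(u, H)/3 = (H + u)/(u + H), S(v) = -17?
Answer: 4/277 ≈ 0.014440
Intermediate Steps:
n(a) = a²/4 (n(a) = ((a + a)*a)/8 = ((2*a)*a)/8 = (2*a²)/8 = a²/4)
N(u, H) = -3 (N(u, H) = -6 + 3*((H + u)/(u + H)) = -6 + 3*((H + u)/(H + u)) = -6 + 3*1 = -6 + 3 = -3)
1/(N(256, -10) + n(S((5 - 7)/(9 + 0)))) = 1/(-3 + (¼)*(-17)²) = 1/(-3 + (¼)*289) = 1/(-3 + 289/4) = 1/(277/4) = 4/277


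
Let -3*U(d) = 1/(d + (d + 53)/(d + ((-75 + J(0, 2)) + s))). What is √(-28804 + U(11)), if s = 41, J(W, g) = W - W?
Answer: I*√114323237/63 ≈ 169.72*I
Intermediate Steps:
J(W, g) = 0
U(d) = -1/(3*(d + (53 + d)/(-34 + d))) (U(d) = -1/(3*(d + (d + 53)/(d + ((-75 + 0) + 41)))) = -1/(3*(d + (53 + d)/(d + (-75 + 41)))) = -1/(3*(d + (53 + d)/(d - 34))) = -1/(3*(d + (53 + d)/(-34 + d))))
√(-28804 + U(11)) = √(-28804 + (34 - 1*11)/(3*(53 + 11² - 33*11))) = √(-28804 + (34 - 11)/(3*(53 + 121 - 363))) = √(-28804 + (⅓)*23/(-189)) = √(-28804 + (⅓)*(-1/189)*23) = √(-28804 - 23/567) = √(-16331891/567) = I*√114323237/63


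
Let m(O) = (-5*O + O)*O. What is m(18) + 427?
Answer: -869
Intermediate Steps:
m(O) = -4*O**2 (m(O) = (-4*O)*O = -4*O**2)
m(18) + 427 = -4*18**2 + 427 = -4*324 + 427 = -1296 + 427 = -869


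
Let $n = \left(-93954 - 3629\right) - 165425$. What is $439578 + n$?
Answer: $176570$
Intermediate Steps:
$n = -263008$ ($n = -97583 - 165425 = -263008$)
$439578 + n = 439578 - 263008 = 176570$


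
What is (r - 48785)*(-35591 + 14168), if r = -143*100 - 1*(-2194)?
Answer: 1304467893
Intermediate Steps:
r = -12106 (r = -14300 + 2194 = -12106)
(r - 48785)*(-35591 + 14168) = (-12106 - 48785)*(-35591 + 14168) = -60891*(-21423) = 1304467893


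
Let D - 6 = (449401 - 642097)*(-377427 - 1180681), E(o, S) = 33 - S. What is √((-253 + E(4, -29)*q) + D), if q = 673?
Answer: √300241220647 ≈ 5.4794e+5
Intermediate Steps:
D = 300241179174 (D = 6 + (449401 - 642097)*(-377427 - 1180681) = 6 - 192696*(-1558108) = 6 + 300241179168 = 300241179174)
√((-253 + E(4, -29)*q) + D) = √((-253 + (33 - 1*(-29))*673) + 300241179174) = √((-253 + (33 + 29)*673) + 300241179174) = √((-253 + 62*673) + 300241179174) = √((-253 + 41726) + 300241179174) = √(41473 + 300241179174) = √300241220647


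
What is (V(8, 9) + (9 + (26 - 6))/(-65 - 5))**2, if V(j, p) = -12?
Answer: 755161/4900 ≈ 154.11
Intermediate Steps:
(V(8, 9) + (9 + (26 - 6))/(-65 - 5))**2 = (-12 + (9 + (26 - 6))/(-65 - 5))**2 = (-12 + (9 + 20)/(-70))**2 = (-12 + 29*(-1/70))**2 = (-12 - 29/70)**2 = (-869/70)**2 = 755161/4900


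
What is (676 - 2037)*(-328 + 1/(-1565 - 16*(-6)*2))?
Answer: 612919545/1373 ≈ 4.4641e+5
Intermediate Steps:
(676 - 2037)*(-328 + 1/(-1565 - 16*(-6)*2)) = -1361*(-328 + 1/(-1565 + 96*2)) = -1361*(-328 + 1/(-1565 + 192)) = -1361*(-328 + 1/(-1373)) = -1361*(-328 - 1/1373) = -1361*(-450345/1373) = 612919545/1373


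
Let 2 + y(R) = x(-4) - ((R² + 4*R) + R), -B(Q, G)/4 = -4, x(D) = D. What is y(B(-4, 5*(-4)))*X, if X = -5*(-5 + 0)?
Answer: -8550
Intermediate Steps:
B(Q, G) = 16 (B(Q, G) = -4*(-4) = 16)
y(R) = -6 - R² - 5*R (y(R) = -2 + (-4 - ((R² + 4*R) + R)) = -2 + (-4 - (R² + 5*R)) = -2 + (-4 + (-R² - 5*R)) = -2 + (-4 - R² - 5*R) = -6 - R² - 5*R)
X = 25 (X = -5*(-5) = 25)
y(B(-4, 5*(-4)))*X = (-6 - 1*16² - 5*16)*25 = (-6 - 1*256 - 80)*25 = (-6 - 256 - 80)*25 = -342*25 = -8550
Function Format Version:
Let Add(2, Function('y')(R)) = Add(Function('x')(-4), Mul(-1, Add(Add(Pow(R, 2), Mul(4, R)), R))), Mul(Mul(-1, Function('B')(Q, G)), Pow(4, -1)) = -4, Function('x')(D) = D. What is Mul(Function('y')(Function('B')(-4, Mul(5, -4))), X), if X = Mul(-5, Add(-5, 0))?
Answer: -8550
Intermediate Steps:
Function('B')(Q, G) = 16 (Function('B')(Q, G) = Mul(-4, -4) = 16)
Function('y')(R) = Add(-6, Mul(-1, Pow(R, 2)), Mul(-5, R)) (Function('y')(R) = Add(-2, Add(-4, Mul(-1, Add(Add(Pow(R, 2), Mul(4, R)), R)))) = Add(-2, Add(-4, Mul(-1, Add(Pow(R, 2), Mul(5, R))))) = Add(-2, Add(-4, Add(Mul(-1, Pow(R, 2)), Mul(-5, R)))) = Add(-2, Add(-4, Mul(-1, Pow(R, 2)), Mul(-5, R))) = Add(-6, Mul(-1, Pow(R, 2)), Mul(-5, R)))
X = 25 (X = Mul(-5, -5) = 25)
Mul(Function('y')(Function('B')(-4, Mul(5, -4))), X) = Mul(Add(-6, Mul(-1, Pow(16, 2)), Mul(-5, 16)), 25) = Mul(Add(-6, Mul(-1, 256), -80), 25) = Mul(Add(-6, -256, -80), 25) = Mul(-342, 25) = -8550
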